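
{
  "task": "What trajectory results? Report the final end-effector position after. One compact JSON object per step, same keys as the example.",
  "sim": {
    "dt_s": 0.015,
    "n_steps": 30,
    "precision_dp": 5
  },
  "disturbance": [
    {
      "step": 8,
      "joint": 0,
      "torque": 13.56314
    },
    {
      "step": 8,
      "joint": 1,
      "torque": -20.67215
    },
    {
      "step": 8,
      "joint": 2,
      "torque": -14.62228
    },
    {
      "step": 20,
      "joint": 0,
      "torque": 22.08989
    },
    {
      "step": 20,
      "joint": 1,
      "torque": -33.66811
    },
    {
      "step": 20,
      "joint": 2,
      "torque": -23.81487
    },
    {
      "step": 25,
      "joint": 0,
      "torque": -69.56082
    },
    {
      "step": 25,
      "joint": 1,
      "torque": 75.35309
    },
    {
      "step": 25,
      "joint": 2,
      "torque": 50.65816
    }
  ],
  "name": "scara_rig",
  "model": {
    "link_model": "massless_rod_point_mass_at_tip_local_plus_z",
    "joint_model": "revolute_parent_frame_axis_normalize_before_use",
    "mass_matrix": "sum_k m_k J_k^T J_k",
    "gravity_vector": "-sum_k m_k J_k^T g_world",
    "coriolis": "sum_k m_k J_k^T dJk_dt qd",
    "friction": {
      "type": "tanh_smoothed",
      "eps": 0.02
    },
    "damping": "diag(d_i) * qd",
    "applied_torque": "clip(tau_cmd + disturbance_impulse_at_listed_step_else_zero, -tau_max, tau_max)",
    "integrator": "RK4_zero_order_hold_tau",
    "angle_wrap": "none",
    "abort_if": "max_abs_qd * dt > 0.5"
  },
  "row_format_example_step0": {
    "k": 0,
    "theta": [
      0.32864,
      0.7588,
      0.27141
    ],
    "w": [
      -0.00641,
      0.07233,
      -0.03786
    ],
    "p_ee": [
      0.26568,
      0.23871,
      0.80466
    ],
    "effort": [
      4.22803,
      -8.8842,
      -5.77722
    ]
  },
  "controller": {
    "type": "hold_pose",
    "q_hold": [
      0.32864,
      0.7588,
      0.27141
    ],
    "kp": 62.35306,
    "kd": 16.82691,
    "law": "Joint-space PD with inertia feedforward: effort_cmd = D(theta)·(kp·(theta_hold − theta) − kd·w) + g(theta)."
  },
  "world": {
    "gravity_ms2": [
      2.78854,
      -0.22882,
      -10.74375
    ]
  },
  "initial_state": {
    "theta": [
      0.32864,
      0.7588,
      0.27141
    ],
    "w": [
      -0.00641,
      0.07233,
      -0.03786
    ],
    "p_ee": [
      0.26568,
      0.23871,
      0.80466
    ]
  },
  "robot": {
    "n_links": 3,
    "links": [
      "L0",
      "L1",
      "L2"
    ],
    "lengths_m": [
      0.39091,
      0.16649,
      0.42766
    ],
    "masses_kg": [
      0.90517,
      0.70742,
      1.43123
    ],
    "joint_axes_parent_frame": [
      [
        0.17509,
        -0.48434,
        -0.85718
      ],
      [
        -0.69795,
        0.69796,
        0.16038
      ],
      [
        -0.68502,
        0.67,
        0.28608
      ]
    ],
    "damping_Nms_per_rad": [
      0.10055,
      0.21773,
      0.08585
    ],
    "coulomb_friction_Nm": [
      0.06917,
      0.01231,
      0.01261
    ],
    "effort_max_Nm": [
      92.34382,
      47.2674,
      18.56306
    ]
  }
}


{"k":1,"theta":[0.32855,0.75955,0.27119],"w":[-0.00565,0.03235,0.00213],"p_ee":[0.2659,0.23888,0.80441],"effort":[4.16035,-8.79425,-5.72305]}
{"k":2,"theta":[0.32847,0.75991,0.2713],"w":[-0.00377,0.01841,0.00905],"p_ee":[0.26606,0.23902,0.80421],"effort":[4.10666,-8.7227,-5.67606]}
{"k":3,"theta":[0.32843,0.76013,0.27143],"w":[-0.00232,0.01173,0.00825],"p_ee":[0.26617,0.23911,0.80407],"effort":[4.0647,-8.66571,-5.63759]}
{"k":4,"theta":[0.3284,0.76028,0.27154],"w":[-0.00135,0.00751,0.00605],"p_ee":[0.26624,0.23918,0.80398],"effort":[4.03188,-8.62034,-5.60669]}
{"k":5,"theta":[0.32839,0.76037,0.27162],"w":[-0.0007,0.00446,0.00395],"p_ee":[0.26629,0.23922,0.80391],"effort":[4.00612,-8.58427,-5.58205]}
{"k":6,"theta":[0.32838,0.76042,0.27167],"w":[-0.00026,0.00217,0.00223],"p_ee":[0.26632,0.23924,0.80388],"effort":[3.98585,-8.55561,-5.56246]}
{"k":7,"theta":[0.32838,0.76044,0.27169],"w":[4e-05,0.00044,0.00089],"p_ee":[0.26633,0.23925,0.80386],"effort":[3.96989,-8.53289,-5.54693]}
{"k":8,"theta":[0.32838,0.76043,0.27169],"w":[0.00026,-0.00086,-0.00012],"p_ee":[0.26633,0.23925,0.80386],"effort":[17.52046,-29.18703,-18.56306]}
{"k":9,"theta":[0.32766,0.74957,0.28022],"w":[-0.08895,-1.38913,1.05899],"p_ee":[0.26457,0.23837,0.80555],"effort":[0.40114,-3.14326,-2.12048]}
{"k":10,"theta":[0.32683,0.73365,0.29115],"w":[-0.02478,-0.76559,0.44132],"p_ee":[0.26161,0.23672,0.80852],"effort":[1.07964,-4.22393,-2.77051]}
{"k":11,"theta":[0.32671,0.72499,0.29525],"w":[0.00488,-0.40773,0.12926],"p_ee":[0.25955,0.23536,0.81073],"effort":[1.64463,-5.08053,-3.30635]}
{"k":12,"theta":[0.32685,0.72049,0.29598],"w":[0.0121,-0.20667,-0.01468],"p_ee":[0.25814,0.23432,0.81234],"effort":[2.11781,-5.76405,-3.74629]}
{"k":13,"theta":[0.32703,0.7182,0.29541],"w":[0.0106,-0.10346,-0.05494],"p_ee":[0.25721,0.23358,0.81346],"effort":[2.50295,-6.31207,-4.10976]}
{"k":14,"theta":[0.32717,0.71714,0.2945],"w":[0.00769,-0.03974,-0.06373],"p_ee":[0.25664,0.2331,0.81418],"effort":[2.8127,-6.75247,-4.40479]}
{"k":15,"theta":[0.32726,0.71685,0.29358],"w":[0.00456,-0.00153,-0.05543],"p_ee":[0.25633,0.23283,0.81459],"effort":[3.06031,-7.10553,-4.64333]}
{"k":16,"theta":[0.32731,0.71697,0.2929],"w":[0.00118,0.01623,-0.03366],"p_ee":[0.25622,0.23272,0.81476],"effort":[3.25669,-7.3863,-4.83555]}
{"k":17,"theta":[0.32731,0.71729,0.29255],"w":[-0.00095,0.02808,-0.01466],"p_ee":[0.25626,0.23274,0.81474],"effort":[3.41174,-7.61064,-4.98953]}
{"k":18,"theta":[0.32728,0.7178,0.29241],"w":[-0.00192,0.04014,-0.00485],"p_ee":[0.25641,0.23284,0.81457],"effort":[3.53443,-7.79017,-5.11179]}
{"k":19,"theta":[0.32725,0.71848,0.29237],"w":[-0.00237,0.05096,-0.00061],"p_ee":[0.25664,0.23302,0.81431],"effort":[3.63166,-7.93363,-5.20867]}
{"k":20,"theta":[0.32721,0.7193,0.29238],"w":[-0.00263,0.05909,0.00156],"p_ee":[0.25693,0.23324,0.81397],"effort":[25.79846,-41.71614,-18.56306]}
{"k":21,"theta":[0.32119,0.65086,0.37804],"w":[-0.77002,-8.59352,10.56799],"p_ee":[0.25214,0.23397,0.81394],"effort":[-2.03345,0.44959,-1.9132]}
{"k":22,"theta":[0.31285,0.55446,0.49476],"w":[-0.35672,-4.61421,5.5078],"p_ee":[0.24357,0.23432,0.81395],"effort":[-0.92192,-1.54411,-2.74583]}
{"k":23,"theta":[0.30944,0.50238,0.55642],"w":[-0.11211,-2.46918,2.90506],"p_ee":[0.23802,0.23391,0.81398],"effort":[-0.00078,-2.99957,-3.35963]}
{"k":24,"theta":[0.3088,0.47519,0.58834],"w":[0.01481,-1.22391,1.43778],"p_ee":[0.23474,0.23328,0.81409],"effort":[0.7642,-4.09621,-3.83714]}
{"k":25,"theta":[0.30939,0.4626,0.60314],"w":[0.05741,-0.48799,0.57648],"p_ee":[0.23303,0.23269,0.81423],"effort":[-68.14202,47.2674,18.56306]}
{"k":26,"theta":[0.28334,0.49361,0.54732],"w":[-3.55893,4.60581,-8.06401],"p_ee":[0.23845,0.23899,0.81609],"effort":[20.01306,-19.08316,-10.49785]}
{"k":27,"theta":[0.23575,0.55114,0.44437],"w":[-2.77877,3.04447,-5.60323],"p_ee":[0.24768,0.25096,0.81848],"effort":[16.80162,-16.80158,-9.70603]}
{"k":28,"theta":[0.19911,0.58813,0.37484],"w":[-2.09734,1.90489,-3.67422],"p_ee":[0.25348,0.26039,0.81936],"effort":[14.20185,-15.01115,-8.97467]}
{"k":29,"theta":[0.17201,0.61096,0.33014],"w":[-1.50865,1.16732,-2.31465],"p_ee":[0.25721,0.26755,0.8194],"effort":[12.09918,-13.58451,-8.31751]}
{"k":30,"theta":[0.15305,0.62501,0.30238],"w":[-1.01402,0.72956,-1.41447],"p_ee":[0.2597,0.27276,0.81898]}
{"summary": "final p_ee position (m): 0.25970 0.27276 0.81898"}


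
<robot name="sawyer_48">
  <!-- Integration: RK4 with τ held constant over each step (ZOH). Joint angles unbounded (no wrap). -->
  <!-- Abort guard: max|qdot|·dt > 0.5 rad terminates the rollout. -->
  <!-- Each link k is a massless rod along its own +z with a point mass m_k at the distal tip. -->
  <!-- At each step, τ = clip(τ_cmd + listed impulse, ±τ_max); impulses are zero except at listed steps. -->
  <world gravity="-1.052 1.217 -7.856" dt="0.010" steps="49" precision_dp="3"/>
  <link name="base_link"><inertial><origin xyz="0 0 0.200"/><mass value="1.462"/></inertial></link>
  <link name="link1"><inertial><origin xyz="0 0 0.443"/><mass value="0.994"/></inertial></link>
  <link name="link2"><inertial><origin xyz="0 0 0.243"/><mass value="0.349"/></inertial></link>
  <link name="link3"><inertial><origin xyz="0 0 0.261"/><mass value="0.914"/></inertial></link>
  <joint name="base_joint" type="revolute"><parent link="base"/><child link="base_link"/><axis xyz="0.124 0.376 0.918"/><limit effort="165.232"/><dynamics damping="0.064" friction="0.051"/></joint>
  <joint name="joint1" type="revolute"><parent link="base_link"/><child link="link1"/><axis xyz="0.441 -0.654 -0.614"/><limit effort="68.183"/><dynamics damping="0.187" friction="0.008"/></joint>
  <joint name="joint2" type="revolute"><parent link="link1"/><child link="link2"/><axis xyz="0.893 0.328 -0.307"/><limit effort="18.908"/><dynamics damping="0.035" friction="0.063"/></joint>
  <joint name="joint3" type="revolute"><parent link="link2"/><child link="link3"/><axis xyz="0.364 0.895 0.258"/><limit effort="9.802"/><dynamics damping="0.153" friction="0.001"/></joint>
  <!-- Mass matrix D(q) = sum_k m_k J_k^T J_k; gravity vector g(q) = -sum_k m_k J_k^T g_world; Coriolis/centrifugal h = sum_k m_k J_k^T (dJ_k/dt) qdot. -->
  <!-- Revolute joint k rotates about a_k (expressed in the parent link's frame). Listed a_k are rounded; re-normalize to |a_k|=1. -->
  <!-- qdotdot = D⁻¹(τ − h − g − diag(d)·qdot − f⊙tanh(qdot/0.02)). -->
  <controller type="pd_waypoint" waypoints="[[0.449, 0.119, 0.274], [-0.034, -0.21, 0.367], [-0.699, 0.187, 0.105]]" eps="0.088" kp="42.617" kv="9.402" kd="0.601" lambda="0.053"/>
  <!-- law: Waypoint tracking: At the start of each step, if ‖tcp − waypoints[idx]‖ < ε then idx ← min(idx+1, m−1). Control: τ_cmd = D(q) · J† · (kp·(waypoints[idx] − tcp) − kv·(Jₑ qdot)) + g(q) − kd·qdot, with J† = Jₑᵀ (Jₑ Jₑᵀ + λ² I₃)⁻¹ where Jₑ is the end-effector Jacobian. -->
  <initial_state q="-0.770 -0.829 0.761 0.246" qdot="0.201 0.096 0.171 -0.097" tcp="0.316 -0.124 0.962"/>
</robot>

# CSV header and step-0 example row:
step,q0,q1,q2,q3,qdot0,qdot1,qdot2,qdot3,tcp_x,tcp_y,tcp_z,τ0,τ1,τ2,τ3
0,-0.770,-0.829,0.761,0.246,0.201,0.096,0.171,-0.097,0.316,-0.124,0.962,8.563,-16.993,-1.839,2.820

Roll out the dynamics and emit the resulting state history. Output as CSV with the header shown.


step,q0,q1,q2,q3,qdot0,qdot1,qdot2,qdot3,tcp_x,tcp_y,tcp_z,τ0,τ1,τ2,τ3
1,-0.773,-0.831,0.760,0.250,-0.851,-0.523,-0.290,0.857,0.316,-0.125,0.961,8.168,-14.463,-1.576,1.884
2,-0.782,-0.838,0.759,0.257,-0.800,-0.778,-0.011,0.558,0.318,-0.125,0.959,7.160,-12.068,-1.729,1.776
3,-0.790,-0.846,0.759,0.263,-0.826,-0.959,0.032,0.690,0.321,-0.126,0.956,6.206,-9.657,-1.722,1.411
4,-0.797,-0.856,0.760,0.271,-0.672,-1.028,0.115,0.770,0.326,-0.127,0.952,5.188,-7.319,-1.723,1.110
5,-0.803,-0.867,0.761,0.279,-0.446,-1.022,0.178,0.898,0.331,-0.128,0.948,4.189,-5.099,-1.706,0.807
6,-0.806,-0.877,0.763,0.289,-0.172,-0.960,0.229,1.057,0.338,-0.129,0.943,3.232,-3.030,-1.680,0.517
7,-0.806,-0.886,0.766,0.300,0.109,-0.862,0.261,1.251,0.345,-0.129,0.937,2.348,-1.138,-1.641,0.236
8,-0.804,-0.894,0.768,0.314,0.358,-0.753,0.265,1.476,0.352,-0.130,0.930,1.561,0.578,-1.589,-0.035
9,-0.799,-0.900,0.771,0.330,0.651,-0.608,0.296,1.660,0.360,-0.131,0.923,0.824,2.076,-1.554,-0.251
10,-0.791,-0.906,0.774,0.347,0.926,-0.452,0.312,1.861,0.369,-0.132,0.916,0.171,3.349,-1.511,-0.454
11,-0.780,-0.909,0.777,0.367,1.183,-0.291,0.325,2.054,0.377,-0.132,0.908,-0.397,4.397,-1.466,-0.629
12,-0.768,-0.912,0.780,0.388,1.410,-0.134,0.333,2.237,0.386,-0.132,0.900,-0.879,5.224,-1.419,-0.778
13,-0.752,-0.912,0.784,0.412,1.604,0.013,0.337,2.403,0.394,-0.132,0.892,-1.276,5.844,-1.371,-0.901
14,-0.736,-0.911,0.787,0.436,1.759,0.144,0.337,2.550,0.402,-0.132,0.883,-1.588,6.276,-1.322,-0.999
15,-0.717,-0.909,0.790,0.463,1.880,0.257,0.337,2.674,0.410,-0.131,0.875,-1.825,6.542,-1.277,-1.073
16,-0.698,-0.906,0.794,0.490,1.967,0.352,0.337,2.775,0.418,-0.130,0.866,-1.992,6.667,-1.235,-1.127
17,-0.678,-0.902,0.797,0.518,2.023,0.426,0.338,2.855,0.425,-0.129,0.856,-2.098,6.677,-1.198,-1.165
18,-0.658,-0.898,0.801,0.547,2.051,0.481,0.343,2.913,0.433,-0.128,0.847,-2.153,6.599,-1.168,-1.188
19,-0.637,-0.893,0.804,0.576,2.056,0.518,0.351,2.952,0.439,-0.127,0.838,-2.168,6.459,-1.146,-1.201
20,-0.617,-0.888,0.808,0.606,2.042,0.538,0.363,2.973,0.446,-0.125,0.828,-2.151,6.279,-1.132,-1.207
21,-0.597,-0.882,0.811,0.636,2.013,0.543,0.380,2.979,0.452,-0.123,0.819,-2.113,6.080,-1.127,-1.209
22,-0.577,-0.877,0.815,0.665,1.972,0.535,0.403,2.971,0.458,-0.121,0.809,-2.062,5.875,-1.130,-1.209
23,-0.557,-0.872,0.819,0.695,1.923,0.516,0.429,2.952,0.463,-0.119,0.799,-2.004,5.677,-1.141,-1.208
24,-0.538,-0.867,0.824,0.724,1.870,0.489,0.461,2.924,0.468,-0.117,0.789,-1.946,5.494,-1.159,-1.209
25,-0.520,-0.862,0.829,0.753,1.813,0.454,0.496,2.888,0.473,-0.114,0.779,-1.891,5.331,-1.183,-1.212
26,-0.502,-0.858,0.834,0.782,1.755,0.415,0.534,2.847,0.478,-0.112,0.769,-1.843,5.193,-1.213,-1.218
27,-0.485,-0.854,0.839,0.810,1.697,0.371,0.575,2.800,0.482,-0.109,0.759,-1.802,5.079,-1.246,-1.226
28,-0.468,-0.850,0.845,0.838,1.641,0.325,0.618,2.749,0.486,-0.106,0.749,-1.772,4.990,-1.283,-1.238
29,-0.452,-0.847,0.852,0.865,1.587,0.276,0.662,2.694,0.490,-0.104,0.739,-1.751,4.926,-1.323,-1.253
30,-0.436,-0.845,0.858,0.892,1.534,0.227,0.707,2.637,0.494,-0.101,0.728,-1.740,4.884,-1.364,-1.271
31,-0.421,-0.843,0.866,0.918,1.484,0.177,0.752,2.578,0.497,-0.098,0.718,-1.738,4.862,-1.406,-1.291
32,-0.407,-0.841,0.874,0.943,1.437,0.126,0.797,2.517,0.500,-0.094,0.708,-1.746,4.860,-1.448,-1.312
33,-0.393,-0.840,0.882,0.968,1.391,0.077,0.841,2.455,0.503,-0.091,0.697,-1.762,4.874,-1.490,-1.335
34,-0.379,-0.840,0.890,0.993,1.348,0.027,0.883,2.391,0.506,-0.088,0.687,-1.785,4.903,-1.530,-1.359
35,-0.366,-0.840,0.899,1.016,1.309,-0.020,0.923,2.326,0.508,-0.084,0.676,-1.816,4.944,-1.569,-1.383
36,-0.353,-0.840,0.909,1.039,1.272,-0.066,0.962,2.260,0.511,-0.081,0.665,-1.853,4.995,-1.607,-1.408
37,-0.340,-0.841,0.919,1.061,1.236,-0.112,0.997,2.194,0.513,-0.077,0.655,-1.894,5.055,-1.641,-1.432
38,-0.328,-0.842,0.929,1.083,1.200,-0.157,1.029,2.128,0.515,-0.073,0.644,-1.938,5.123,-1.673,-1.456
39,-0.316,-0.844,0.939,1.104,1.165,-0.200,1.058,2.062,0.516,-0.069,0.634,-1.985,5.197,-1.702,-1.479
40,-0.305,-0.846,0.950,1.124,1.131,-0.243,1.084,1.996,0.518,-0.065,0.623,-2.035,5.276,-1.727,-1.501
41,-0.294,-0.849,0.961,1.144,1.097,-0.284,1.105,1.930,0.519,-0.061,0.613,-2.088,5.359,-1.750,-1.522
42,-0.283,-0.852,0.972,1.163,1.065,-0.323,1.124,1.864,0.520,-0.057,0.603,-2.141,5.446,-1.769,-1.541
43,-0.272,-0.855,0.983,1.181,1.032,-0.362,1.138,1.799,0.521,-0.053,0.593,-2.195,5.535,-1.784,-1.558
44,-0.262,-0.859,0.995,1.199,1.001,-0.398,1.149,1.734,0.522,-0.049,0.583,-2.251,5.625,-1.796,-1.574
45,-0.252,-0.863,1.006,1.216,0.969,-0.433,1.156,1.670,0.522,-0.044,0.573,-2.306,5.716,-1.804,-1.588
46,-0.243,-0.868,1.018,1.232,0.938,-0.466,1.159,1.607,0.523,-0.040,0.563,-2.361,5.808,-1.808,-1.601
47,-0.234,-0.873,1.029,1.248,0.907,-0.498,1.159,1.546,0.523,-0.036,0.553,-2.415,5.899,-1.809,-1.611
48,-0.225,-0.878,1.041,1.263,0.877,-0.527,1.155,1.485,0.523,-0.031,0.544,-2.469,5.990,-1.807,-1.620
49,-0.216,-0.883,1.052,1.278,0.847,-0.555,1.148,1.426,0.523,-0.027,0.535,,,,


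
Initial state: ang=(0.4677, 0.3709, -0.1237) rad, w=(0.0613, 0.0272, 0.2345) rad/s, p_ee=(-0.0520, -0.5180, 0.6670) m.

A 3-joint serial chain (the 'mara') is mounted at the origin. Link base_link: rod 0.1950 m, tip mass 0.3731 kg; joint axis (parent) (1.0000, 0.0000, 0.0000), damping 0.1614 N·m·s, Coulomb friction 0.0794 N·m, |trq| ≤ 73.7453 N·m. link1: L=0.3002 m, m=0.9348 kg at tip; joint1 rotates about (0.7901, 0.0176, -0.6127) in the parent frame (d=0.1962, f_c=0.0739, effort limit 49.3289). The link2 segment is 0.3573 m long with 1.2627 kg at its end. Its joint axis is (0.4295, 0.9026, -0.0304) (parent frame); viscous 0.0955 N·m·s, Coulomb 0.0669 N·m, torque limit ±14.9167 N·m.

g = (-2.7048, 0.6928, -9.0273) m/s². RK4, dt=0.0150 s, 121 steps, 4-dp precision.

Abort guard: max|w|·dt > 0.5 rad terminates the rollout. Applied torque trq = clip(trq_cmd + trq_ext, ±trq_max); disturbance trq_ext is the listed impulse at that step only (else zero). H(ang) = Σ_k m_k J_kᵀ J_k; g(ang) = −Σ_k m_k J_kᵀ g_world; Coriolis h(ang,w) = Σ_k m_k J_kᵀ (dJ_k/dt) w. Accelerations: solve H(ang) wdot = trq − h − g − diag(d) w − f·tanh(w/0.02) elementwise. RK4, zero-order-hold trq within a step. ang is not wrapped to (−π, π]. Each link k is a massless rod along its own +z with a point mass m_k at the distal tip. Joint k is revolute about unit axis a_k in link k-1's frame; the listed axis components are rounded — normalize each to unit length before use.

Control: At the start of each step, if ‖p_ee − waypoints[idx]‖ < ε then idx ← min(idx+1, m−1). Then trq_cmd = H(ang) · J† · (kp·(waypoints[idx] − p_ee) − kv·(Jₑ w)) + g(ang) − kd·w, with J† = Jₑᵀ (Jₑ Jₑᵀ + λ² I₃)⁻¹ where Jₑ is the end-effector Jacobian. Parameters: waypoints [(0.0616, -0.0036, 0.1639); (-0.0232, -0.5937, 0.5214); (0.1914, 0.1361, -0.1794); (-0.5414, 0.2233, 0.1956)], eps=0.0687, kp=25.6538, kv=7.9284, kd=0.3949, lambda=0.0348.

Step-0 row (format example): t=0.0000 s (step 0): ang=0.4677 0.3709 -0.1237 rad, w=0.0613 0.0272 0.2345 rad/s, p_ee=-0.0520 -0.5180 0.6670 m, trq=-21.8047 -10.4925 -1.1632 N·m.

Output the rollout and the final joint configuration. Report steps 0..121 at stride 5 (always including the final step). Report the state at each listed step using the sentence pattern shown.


t=0.0750 s (step 5): ang=0.3050 0.5707 0.0076 rad, w=-3.4013 3.4891 3.1093 rad/s, p_ee=-0.0423 -0.5067 0.6652 m, trq=-18.2166 -9.9809 -1.5877 N·m.
t=0.1500 s (step 10): ang=0.0165 0.8098 0.3092 rad, w=-3.9456 2.6387 4.4764 rad/s, p_ee=-0.0227 -0.4552 0.6612 m, trq=-7.7301 -5.6197 -1.2208 N·m.
t=0.2250 s (step 15): ang=-0.2607 0.9663 0.6339 rad, w=-3.4232 1.6410 4.1014 rad/s, p_ee=-0.0025 -0.3800 0.6418 m, trq=-1.9746 -3.5131 -1.1039 N·m.
t=0.3000 s (step 20): ang=-0.4962 1.0669 0.9208 rad, w=-2.8713 1.0950 3.5630 rad/s, p_ee=0.0155 -0.3031 0.6081 m, trq=0.5019 -2.8202 -1.5738 N·m.
t=0.3750 s (step 25): ang=-0.6925 1.1355 1.1698 rad, w=-2.3759 0.7594 3.0945 rad/s, p_ee=0.0310 -0.2348 0.5643 m, trq=1.7305 -2.5471 -2.2573 N·m.
t=0.4500 s (step 30): ang=-0.8536 1.1833 1.3861 rad, w=-1.9307 0.5273 2.6846 rad/s, p_ee=0.0442 -0.1781 0.5151 m, trq=2.4305 -2.3767 -2.9180 N·m.
t=0.5250 s (step 35): ang=-0.9832 1.2162 1.5733 rad, w=-1.5336 0.3603 2.3148 rad/s, p_ee=0.0548 -0.1330 0.4648 m, trq=2.8676 -2.2270 -3.4569 N·m.
t=0.6000 s (step 40): ang=-1.0849 1.2386 1.7340 rad, w=-1.1867 0.2442 1.9761 rad/s, p_ee=0.0627 -0.0982 0.4167 m, trq=3.1528 -2.0877 -3.8488 N·m.
t=0.6750 s (step 45): ang=-1.1625 1.2539 1.8703 rad, w=-0.8915 0.1695 1.6658 rad/s, p_ee=0.0679 -0.0718 0.3728 m, trq=3.3388 -1.9648 -4.1040 N·m.
t=0.7500 s (step 50): ang=-1.2199 1.2648 1.9845 rad, w=-0.6464 0.1260 1.3850 rad/s, p_ee=0.0708 -0.0522 0.3343 m, trq=3.4538 -1.8631 -4.2479 N·m.
t=0.8250 s (step 55): ang=-1.2606 1.2733 2.0789 rad, w=-0.4469 0.1017 1.1362 rad/s, p_ee=0.0720 -0.0378 0.3015 m, trq=3.5148 -1.7837 -4.3093 N·m.
t=0.9000 s (step 60): ang=-1.2879 1.2803 2.1558 rad, w=-0.2874 0.0865 0.9211 rad/s, p_ee=0.0720 -0.0274 0.2744 m, trq=3.5348 -1.7251 -4.3148 N·m.
t=0.9750 s (step 65): ang=-1.3046 1.2864 2.2179 rad, w=-0.1626 0.0742 0.7396 rad/s, p_ee=0.0714 -0.0200 0.2522 m, trq=3.5245 -1.6845 -4.2856 N·m.
t=1.0500 s (step 70): ang=-1.3131 1.2915 2.2675 rad, w=-0.0680 0.0620 0.5896 rad/s, p_ee=0.0705 -0.0148 0.2345 m, trq=3.4936 -1.6591 -4.2375 N·m.
t=1.1250 s (step 75): ang=-1.2792 1.3122 2.2753 rad, w=1.5169 0.6789 -0.8455 rad/s, p_ee=0.0675 -0.0250 0.2285 m, trq=10.5655 1.1352 -7.6783 N·m.
t=1.2000 s (step 80): ang=-1.1109 1.3615 2.1546 rad, w=2.7076 0.4677 -2.2417 rad/s, p_ee=0.0585 -0.0880 0.2521 m, trq=3.2894 -2.3118 -5.1865 N·m.
t=1.2750 s (step 85): ang=-0.9047 1.3748 1.9592 rad, w=2.6666 -0.0671 -2.8576 rad/s, p_ee=0.0469 -0.1745 0.2853 m, trq=-0.8948 -4.4772 -3.6502 N·m.
t=1.3500 s (step 90): ang=-0.7206 1.3585 1.7413 rad, w=2.2328 -0.3354 -2.8762 rad/s, p_ee=0.0329 -0.2599 0.3183 m, trq=-3.1509 -5.8972 -2.9764 N·m.
t=1.4250 s (step 95): ang=-0.5696 1.3283 1.5358 rad, w=1.8042 -0.4503 -2.5767 rad/s, p_ee=0.0187 -0.3324 0.3478 m, trq=-4.4523 -6.7732 -2.8059 N·m.
t=1.5000 s (step 100): ang=-0.4483 1.2931 1.3573 rad, w=1.4433 -0.4794 -2.1781 rad/s, p_ee=0.0062 -0.3893 0.3729 m, trq=-5.2475 -7.2836 -2.8323 N·m.
t=1.5750 s (step 105): ang=-0.3514 1.2574 1.2088 rad, w=1.1533 -0.4682 -1.7884 rad/s, p_ee=-0.0036 -0.4323 0.3939 m, trq=-5.7604 -7.5542 -2.9012 N·m.
t=1.6500 s (step 110): ang=-0.2738 1.2233 1.0877 rad, w=0.9260 -0.4397 -1.4513 rad/s, p_ee=-0.0108 -0.4644 0.4113 m, trq=-6.1136 -7.6801 -2.9545 N·m.
t=1.7250 s (step 115): ang=-0.2113 1.1916 0.9895 rad, w=0.7504 -0.4047 -1.1772 rad/s, p_ee=-0.0158 -0.4884 0.4257 m, trq=-6.3755 -7.7263 -2.9789 N·m.
t=1.8000 s (step 120): ang=-0.1603 1.1626 0.9097 rad, w=0.6156 -0.3682 -0.9611 rad/s, p_ee=-0.0191 -0.5065 0.4378 m, trq=-6.5841 -7.7330 -2.9786 N·m.
t=1.8150 s (step 121): ang=-0.1512 1.1571 0.8956 rad, w=0.5926 -0.3609 -0.9238 rad/s, p_ee=-0.0197 -0.5096 0.4399 m.
final ang (rad): -0.1512 1.1571 0.8956


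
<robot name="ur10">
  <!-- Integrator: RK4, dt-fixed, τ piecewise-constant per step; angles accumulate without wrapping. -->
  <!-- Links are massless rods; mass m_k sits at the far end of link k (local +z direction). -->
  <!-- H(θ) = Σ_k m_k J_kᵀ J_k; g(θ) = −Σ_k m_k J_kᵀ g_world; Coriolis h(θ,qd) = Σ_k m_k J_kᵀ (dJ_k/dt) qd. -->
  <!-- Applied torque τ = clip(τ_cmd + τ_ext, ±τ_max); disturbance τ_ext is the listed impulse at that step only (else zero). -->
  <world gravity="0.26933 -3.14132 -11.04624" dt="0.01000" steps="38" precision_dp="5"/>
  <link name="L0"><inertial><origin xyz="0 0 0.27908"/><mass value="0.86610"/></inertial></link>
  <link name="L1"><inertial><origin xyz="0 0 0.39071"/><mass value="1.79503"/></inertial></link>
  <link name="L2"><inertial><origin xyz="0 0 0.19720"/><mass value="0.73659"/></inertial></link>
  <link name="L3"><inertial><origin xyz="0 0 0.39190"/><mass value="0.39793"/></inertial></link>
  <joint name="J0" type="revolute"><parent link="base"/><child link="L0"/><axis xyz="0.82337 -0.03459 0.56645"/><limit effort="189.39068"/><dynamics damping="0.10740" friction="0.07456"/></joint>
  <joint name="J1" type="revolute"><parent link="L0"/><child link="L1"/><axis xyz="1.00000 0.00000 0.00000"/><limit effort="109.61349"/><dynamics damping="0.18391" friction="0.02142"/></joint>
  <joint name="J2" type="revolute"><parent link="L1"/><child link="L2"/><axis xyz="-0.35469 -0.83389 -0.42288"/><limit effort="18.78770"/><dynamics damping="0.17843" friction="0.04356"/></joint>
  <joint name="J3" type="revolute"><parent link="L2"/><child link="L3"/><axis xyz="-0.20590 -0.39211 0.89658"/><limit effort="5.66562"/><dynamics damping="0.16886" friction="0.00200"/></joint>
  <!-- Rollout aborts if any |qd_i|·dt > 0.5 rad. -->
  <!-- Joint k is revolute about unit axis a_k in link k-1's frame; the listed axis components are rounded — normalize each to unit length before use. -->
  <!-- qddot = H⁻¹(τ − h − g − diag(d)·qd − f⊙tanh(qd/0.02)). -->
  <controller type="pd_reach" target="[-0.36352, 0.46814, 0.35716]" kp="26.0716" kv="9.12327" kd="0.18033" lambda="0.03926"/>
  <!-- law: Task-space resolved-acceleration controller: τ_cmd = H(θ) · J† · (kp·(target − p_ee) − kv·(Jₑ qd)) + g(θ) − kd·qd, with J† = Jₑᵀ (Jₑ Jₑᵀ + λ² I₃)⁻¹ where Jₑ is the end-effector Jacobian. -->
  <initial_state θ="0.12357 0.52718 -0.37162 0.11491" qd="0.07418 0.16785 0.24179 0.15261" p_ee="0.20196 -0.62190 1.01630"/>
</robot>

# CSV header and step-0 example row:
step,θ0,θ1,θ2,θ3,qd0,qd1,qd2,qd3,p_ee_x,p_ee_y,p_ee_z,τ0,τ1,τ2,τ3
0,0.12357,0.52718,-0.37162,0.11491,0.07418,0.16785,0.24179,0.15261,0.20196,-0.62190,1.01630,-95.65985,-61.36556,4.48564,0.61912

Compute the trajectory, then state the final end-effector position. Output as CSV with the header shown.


step,θ0,θ1,θ2,θ3,qd0,qd1,qd2,qd3,p_ee_x,p_ee_y,p_ee_z,τ0,τ1,τ2,τ3
1,0.11445,0.53675,-0.37296,0.11489,-1.88195,1.72675,-0.50593,-0.16426,0.20025,-0.62231,1.01483,-87.90068,-57.06464,4.37132,0.64680
2,0.08734,0.56038,-0.38140,0.11210,-3.52107,2.97535,-1.18075,-0.40545,0.19735,-0.61987,1.01226,-79.54663,-52.10664,4.21307,0.65891
3,0.04543,0.59495,-0.39613,0.10680,-4.84076,3.91157,-1.76358,-0.67373,0.19328,-0.61460,1.00885,-70.95495,-46.82291,4.01570,0.67408
4,-0.00819,0.63746,-0.41627,0.09887,-5.86737,4.56793,-2.25482,-0.94046,0.18808,-0.60655,1.00482,-62.46598,-41.51747,3.78164,0.68519
5,-0.07080,0.68536,-0.44084,0.08836,-6.64331,4.99502,-2.64635,-1.19607,0.18177,-0.59584,1.00033,-54.34505,-36.42315,3.51735,0.68982
6,-0.14013,0.73662,-0.46882,0.07542,-7.21528,5.24647,-2.93513,-1.42761,0.17438,-0.58259,0.99550,-46.75817,-31.68628,3.23193,0.68572
7,-0.21436,0.78973,-0.49920,0.06033,-7.62655,5.36984,-3.12332,-1.62733,0.16598,-0.56700,0.99046,-39.78579,-27.37871,2.93519,0.67226
8,-0.29206,0.84360,-0.53099,0.04342,-7.91360,5.40320,-3.21796,-1.79187,0.15663,-0.54924,0.98532,-33.44746,-23.51906,2.63592,0.64988
9,-0.37214,0.89749,-0.56330,0.02502,-8.10545,5.37501,-3.22926,-1.92137,0.14642,-0.52954,0.98016,-27.72499,-20.09299,2.34100,0.61967
10,-0.45377,0.95089,-0.59536,0.00547,-8.22446,5.30562,-3.16907,-2.01799,0.13544,-0.50810,0.97505,-22.57943,-17.06841,2.05516,0.58298
11,-0.53631,1.00345,-0.62651,-0.01491,-8.28750,5.20914,-3.04968,-2.08484,0.12381,-0.48512,0.97004,-17.96220,-14.40564,1.78121,0.54110
12,-0.61926,1.05496,-0.65622,-0.03585,-8.30714,5.09516,-2.88297,-2.12527,0.11163,-0.46077,0.96517,-13.82190,-12.06346,1.52043,0.49517
13,-0.70223,1.10527,-0.68406,-0.05710,-8.29274,4.97009,-2.67992,-2.14246,0.09901,-0.43525,0.96044,-10.10828,-10.00255,1.27299,0.44614
14,-0.78493,1.15429,-0.70974,-0.07844,-8.25121,4.83819,-2.45036,-2.13932,0.08603,-0.40869,0.95584,-6.77440,-8.18713,1.03832,0.39478
15,-0.86710,1.20198,-0.73302,-0.09967,-8.18768,4.70231,-2.20287,-2.11845,0.07281,-0.38126,0.95136,-3.77768,-6.58560,0.81543,0.34170
16,-0.94855,1.24830,-0.75377,-0.12063,-8.10598,4.56438,-1.94482,-2.08217,0.05942,-0.35306,0.94694,-1.08025,-5.17058,0.60308,0.28742
17,-1.02910,1.29323,-0.77191,-0.14118,-8.00896,4.42575,-1.68242,-2.03261,0.04594,-0.32423,0.94253,1.35101,-3.91861,0.39999,0.23237
18,-1.10862,1.33678,-0.78742,-0.16118,-7.89881,4.28738,-1.42080,-1.97169,0.03244,-0.29486,0.93807,3.54471,-2.80976,0.20490,0.17695
19,-1.18698,1.37896,-0.80034,-0.18053,-7.77720,4.15001,-1.16419,-1.90121,0.01899,-0.26505,0.93350,5.52534,-1.82714,0.01666,0.12149
20,-1.26408,1.41977,-0.81073,-0.19915,-7.64546,4.01422,-0.91594,-1.82283,0.00565,-0.23489,0.92873,7.31370,-0.95645,-0.16571,0.06633
21,-1.33981,1.45923,-0.81869,-0.21695,-7.50469,3.88050,-0.67872,-1.73811,-0.00752,-0.20448,0.92369,8.92735,-0.18554,-0.34303,0.01176
22,-1.41410,1.49737,-0.82434,-0.23388,-7.35582,3.74925,-0.45454,-1.64846,-0.02048,-0.17389,0.91832,10.38107,0.49596,-0.51592,-0.04192
23,-1.48686,1.53421,-0.82783,-0.24990,-7.19971,3.62081,-0.24489,-1.55521,-0.03318,-0.14321,0.91255,11.68732,1.09694,-0.68479,-0.09445
24,-1.55804,1.56978,-0.82929,-0.26498,-7.03716,3.49551,-0.05083,-1.45951,-0.04557,-0.11253,0.90631,12.85667,1.62513,-0.84986,-0.14558
25,-1.62756,1.60412,-0.82897,-0.27889,-6.87052,3.37609,0.10903,-1.31363,-0.05760,-0.08194,0.89956,13.90961,2.10466,-1.00476,-0.20353
26,-1.69540,1.63729,-0.82710,-0.29150,-6.69916,3.25947,0.26241,-1.20945,-0.06922,-0.05151,0.89226,14.83356,2.51084,-1.15385,-0.25073
27,-1.76151,1.66931,-0.82377,-0.30311,-6.52361,3.14628,0.40214,-1.11412,-0.08040,-0.02137,0.88436,15.64244,2.85943,-1.29929,-0.29432
28,-1.82584,1.70022,-0.81912,-0.31379,-6.34467,3.03685,0.52637,-1.02046,-0.09112,0.00840,0.87585,16.34438,3.15793,-1.44079,-0.33571
29,-1.88837,1.73005,-0.81330,-0.32353,-6.16314,2.93131,0.63542,-0.92909,-0.10136,0.03770,0.86673,16.94535,3.41065,-1.57786,-0.37477
30,-1.94908,1.75885,-0.80646,-0.33238,-5.97979,2.82973,0.72984,-0.84066,-0.11111,0.06646,0.85700,17.45104,3.62149,-1.70997,-0.41131
31,-2.00795,1.78666,-0.79876,-0.34035,-5.79537,2.73216,0.81031,-0.75579,-0.12037,0.09458,0.84668,17.86703,3.79404,-1.83660,-0.44520
32,-2.06497,1.81350,-0.79031,-0.34750,-5.61063,2.63860,0.87762,-0.67496,-0.12912,0.12198,0.83580,18.19880,3.93164,-1.95725,-0.47632
33,-2.12015,1.83944,-0.78126,-0.35386,-5.42628,2.54902,0.93262,-0.59856,-0.13739,0.14859,0.82440,18.45186,4.03743,-2.07144,-0.50460
34,-2.17350,1.86450,-0.77171,-0.35947,-5.24296,2.46337,0.97624,-0.52691,-0.14517,0.17434,0.81253,18.63169,4.11435,-2.17878,-0.52999
35,-2.22502,1.88872,-0.76178,-0.36440,-5.06131,2.38159,1.00942,-0.46018,-0.15248,0.19919,0.80024,18.74377,4.16518,-2.27895,-0.55250
36,-2.27473,1.91214,-0.75157,-0.36868,-4.88188,2.30357,1.03309,-0.39850,-0.15934,0.22306,0.78758,18.79359,4.19254,-2.37172,-0.57215
37,-2.32266,1.93480,-0.74116,-0.37237,-4.70518,2.22922,1.04820,-0.34188,-0.16578,0.24594,0.77462,18.78655,4.19891,-2.45695,-0.58901
38,-2.36885,1.95674,-0.73065,-0.37551,-4.53165,2.15840,1.05568,-0.29026,-0.17180,0.26779,0.76142,,,,
# final p_ee position (m): -0.17180 0.26779 0.76142


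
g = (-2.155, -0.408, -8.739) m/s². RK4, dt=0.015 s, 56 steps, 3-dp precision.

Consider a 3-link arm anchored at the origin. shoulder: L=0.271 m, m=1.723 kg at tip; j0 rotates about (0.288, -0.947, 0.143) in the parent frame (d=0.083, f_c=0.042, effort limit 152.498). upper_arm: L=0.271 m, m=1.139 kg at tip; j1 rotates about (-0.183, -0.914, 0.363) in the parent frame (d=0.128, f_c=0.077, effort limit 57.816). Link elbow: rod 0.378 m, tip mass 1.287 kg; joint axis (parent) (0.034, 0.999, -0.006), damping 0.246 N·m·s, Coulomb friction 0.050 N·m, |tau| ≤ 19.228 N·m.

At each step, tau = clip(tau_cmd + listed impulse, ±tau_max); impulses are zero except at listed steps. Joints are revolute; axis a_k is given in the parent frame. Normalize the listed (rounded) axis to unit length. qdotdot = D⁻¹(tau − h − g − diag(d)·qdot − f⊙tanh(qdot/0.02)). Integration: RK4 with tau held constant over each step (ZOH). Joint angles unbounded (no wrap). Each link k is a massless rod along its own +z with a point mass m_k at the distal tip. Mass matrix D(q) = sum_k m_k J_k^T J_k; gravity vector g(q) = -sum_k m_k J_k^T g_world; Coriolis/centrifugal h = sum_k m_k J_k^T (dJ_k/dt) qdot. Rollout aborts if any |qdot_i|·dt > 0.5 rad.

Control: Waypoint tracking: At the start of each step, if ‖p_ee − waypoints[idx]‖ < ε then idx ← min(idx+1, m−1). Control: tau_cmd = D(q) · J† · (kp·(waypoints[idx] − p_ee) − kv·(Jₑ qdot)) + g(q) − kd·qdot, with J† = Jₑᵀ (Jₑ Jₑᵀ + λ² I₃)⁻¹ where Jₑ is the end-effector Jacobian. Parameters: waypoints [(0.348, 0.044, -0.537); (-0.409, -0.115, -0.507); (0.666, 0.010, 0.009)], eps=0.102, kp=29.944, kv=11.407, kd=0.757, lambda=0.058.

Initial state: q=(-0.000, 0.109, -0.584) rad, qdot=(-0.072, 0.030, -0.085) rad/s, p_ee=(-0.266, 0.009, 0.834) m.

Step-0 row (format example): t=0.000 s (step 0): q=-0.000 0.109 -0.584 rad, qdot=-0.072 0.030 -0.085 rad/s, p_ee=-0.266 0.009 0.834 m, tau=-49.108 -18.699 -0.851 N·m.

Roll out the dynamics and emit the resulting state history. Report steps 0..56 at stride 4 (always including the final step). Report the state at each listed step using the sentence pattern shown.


t=0.060 s (step 4): q=-0.076 0.027 -0.865 rad, qdot=-2.254 -1.109 -6.066 rad/s, p_ee=-0.243 0.029 0.799 m, tau=-17.312 -7.909 1.954 N·m.
t=0.120 s (step 8): q=-0.233 -0.014 -1.224 rad, qdot=-2.863 -0.339 -5.804 rad/s, p_ee=-0.192 0.068 0.733 m, tau=-4.231 -2.835 0.836 N·m.
t=0.180 s (step 12): q=-0.417 -0.007 -1.554 rad, qdot=-3.305 0.666 -5.165 rad/s, p_ee=-0.133 0.100 0.646 m, tau=-2.154 -1.343 1.050 N·m.
t=0.240 s (step 16): q=-0.635 0.070 -1.842 rad, qdot=-3.880 1.717 -4.495 rad/s, p_ee=-0.070 0.114 0.544 m, tau=1.607 -1.205 2.079 N·m.
t=0.300 s (step 20): q=-0.862 0.159 -2.104 rad, qdot=-3.592 1.063 -4.274 rad/s, p_ee=-0.005 0.110 0.436 m, tau=7.898 -0.221 3.456 N·m.
t=0.360 s (step 24): q=-1.061 0.196 -2.351 rad, qdot=-3.041 0.220 -3.922 rad/s, p_ee=0.053 0.098 0.332 m, tau=10.222 0.397 4.146 N·m.
t=0.420 s (step 28): q=-1.232 0.195 -2.571 rad, qdot=-2.741 -0.167 -3.386 rad/s, p_ee=0.100 0.082 0.236 m, tau=9.692 0.178 4.325 N·m.
t=0.480 s (step 32): q=-1.397 0.177 -2.757 rad, qdot=-2.835 -0.418 -2.794 rad/s, p_ee=0.135 0.065 0.151 m, tau=6.329 -0.846 4.335 N·m.
t=0.540 s (step 36): q=-1.587 0.143 -2.903 rad, qdot=-3.647 -0.783 -2.029 rad/s, p_ee=0.158 0.049 0.073 m, tau=-0.754 -3.126 4.307 N·m.
t=0.600 s (step 40): q=-1.854 0.075 -2.994 rad, qdot=-5.371 -1.524 -0.963 rad/s, p_ee=0.168 0.036 0.002 m, tau=-5.679 -4.883 4.409 N·m.
t=0.660 s (step 44): q=-2.237 -0.033 -3.008 rad, qdot=-7.316 -1.891 0.604 rad/s, p_ee=0.163 0.030 -0.062 m, tau=1.882 -2.615 4.073 N·m.
t=0.720 s (step 48): q=-2.694 -0.130 -2.918 rad, qdot=-7.427 -1.257 2.318 rad/s, p_ee=0.158 0.034 -0.129 m, tau=21.586 4.352 1.302 N·m.
t=0.780 s (step 52): q=-3.071 -0.185 -2.756 rad, qdot=-4.909 -0.663 2.863 rad/s, p_ee=0.153 0.041 -0.214 m, tau=26.768 8.318 -2.842 N·m.
t=0.840 s (step 56): q=-3.282 -0.218 -2.598 rad, qdot=-2.239 -0.483 2.320 rad/s, p_ee=0.142 0.041 -0.293 m.


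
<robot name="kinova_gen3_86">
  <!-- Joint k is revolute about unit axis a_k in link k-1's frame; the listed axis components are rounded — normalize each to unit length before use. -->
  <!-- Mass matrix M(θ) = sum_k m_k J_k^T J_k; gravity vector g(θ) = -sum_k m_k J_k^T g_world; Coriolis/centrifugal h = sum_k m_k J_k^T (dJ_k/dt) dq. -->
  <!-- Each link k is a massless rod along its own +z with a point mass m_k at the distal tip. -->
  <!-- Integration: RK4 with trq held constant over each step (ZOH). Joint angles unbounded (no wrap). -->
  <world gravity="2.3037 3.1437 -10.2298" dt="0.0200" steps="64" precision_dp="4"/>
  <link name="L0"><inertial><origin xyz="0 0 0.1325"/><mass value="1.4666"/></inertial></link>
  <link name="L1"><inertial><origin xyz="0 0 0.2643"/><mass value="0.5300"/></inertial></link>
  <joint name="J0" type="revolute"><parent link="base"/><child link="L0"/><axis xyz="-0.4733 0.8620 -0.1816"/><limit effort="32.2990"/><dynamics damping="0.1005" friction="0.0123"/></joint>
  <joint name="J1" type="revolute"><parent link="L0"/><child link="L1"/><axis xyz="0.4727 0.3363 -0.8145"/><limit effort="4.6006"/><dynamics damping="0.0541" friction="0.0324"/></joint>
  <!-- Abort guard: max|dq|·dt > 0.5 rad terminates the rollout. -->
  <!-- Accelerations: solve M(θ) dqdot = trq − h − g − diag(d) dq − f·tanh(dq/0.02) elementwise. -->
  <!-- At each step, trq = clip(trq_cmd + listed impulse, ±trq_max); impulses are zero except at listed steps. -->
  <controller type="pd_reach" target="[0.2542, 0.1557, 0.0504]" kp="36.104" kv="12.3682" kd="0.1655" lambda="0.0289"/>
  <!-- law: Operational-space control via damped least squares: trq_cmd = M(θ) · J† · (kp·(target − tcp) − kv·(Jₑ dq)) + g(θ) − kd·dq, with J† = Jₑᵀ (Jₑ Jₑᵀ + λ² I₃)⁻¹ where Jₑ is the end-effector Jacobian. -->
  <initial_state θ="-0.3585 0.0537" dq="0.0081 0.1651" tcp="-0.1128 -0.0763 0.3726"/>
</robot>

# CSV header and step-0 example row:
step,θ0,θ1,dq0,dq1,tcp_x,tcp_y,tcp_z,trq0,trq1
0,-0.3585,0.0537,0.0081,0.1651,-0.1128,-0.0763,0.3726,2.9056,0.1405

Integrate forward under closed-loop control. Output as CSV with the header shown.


step,θ0,θ1,dq0,dq1,tcp_x,tcp_y,tcp_z,trq0,trq1
1,-0.3529,0.0561,0.5501,0.0734,-0.1109,-0.0755,0.3734,2.0987,0.1509
2,-0.3380,0.0571,0.9364,0.0321,-0.1062,-0.0727,0.3753,1.4838,0.1491
3,-0.3166,0.0576,1.2130,0.0159,-0.0994,-0.0686,0.3779,1.0029,0.1416
4,-0.2903,0.0578,1.4120,0.0109,-0.0911,-0.0634,0.3809,0.6157,0.1317
5,-0.2607,0.0580,1.5557,0.0074,-0.0817,-0.0576,0.3840,0.2937,0.1223
6,-0.2286,0.0581,1.6599,0.0044,-0.0713,-0.0513,0.3869,0.0174,0.1134
7,-0.1947,0.0580,1.7354,0.0010,-0.0603,-0.0447,0.3896,-0.2269,0.1052
8,-0.1595,0.0579,1.7900,-0.0037,-0.0487,-0.0378,0.3919,-0.4487,0.0978
9,-0.1233,0.0578,1.8289,-0.0085,-0.0367,-0.0308,0.3938,-0.6542,0.0909
10,-0.0865,0.0575,1.8559,-0.0137,-0.0244,-0.0237,0.3953,-0.8478,0.0845
11,-0.0493,0.0572,1.8737,-0.0194,-0.0118,-0.0165,0.3962,-1.0324,0.0787
12,-0.0117,0.0567,1.8841,-0.0265,0.0009,-0.0094,0.3966,-1.2098,0.0736
13,0.0259,0.0561,1.8884,-0.0357,0.0137,-0.0023,0.3965,-1.3812,0.0696
14,0.0637,0.0553,1.8876,-0.0475,0.0265,0.0047,0.3958,-1.5471,0.0667
15,0.1013,0.0542,1.8823,-0.0617,0.0393,0.0117,0.3946,-1.7080,0.0651
16,0.1388,0.0528,1.8732,-0.0775,0.0520,0.0186,0.3929,-1.8639,0.0643
17,0.1761,0.0511,1.8604,-0.0938,0.0646,0.0253,0.3906,-2.0148,0.0640
18,0.2131,0.0491,1.8444,-0.1100,0.0771,0.0319,0.3879,-2.1607,0.0641
19,0.2498,0.0467,1.8253,-0.1256,0.0893,0.0384,0.3847,-2.3013,0.0644
20,0.2860,0.0441,1.8036,-0.1405,0.1014,0.0447,0.3810,-2.4365,0.0648
21,0.3218,0.0411,1.7793,-0.1546,0.1132,0.0508,0.3769,-2.5662,0.0652
22,0.3571,0.0379,1.7526,-0.1678,0.1246,0.0567,0.3724,-2.6901,0.0657
23,0.3918,0.0345,1.7239,-0.1800,0.1358,0.0624,0.3675,-2.8082,0.0661
24,0.4260,0.0308,1.6932,-0.1913,0.1467,0.0680,0.3623,-2.9205,0.0665
25,0.4595,0.0268,1.6609,-0.2017,0.1572,0.0733,0.3569,-3.0268,0.0668
26,0.4923,0.0227,1.6270,-0.2111,0.1674,0.0784,0.3511,-3.1271,0.0671
27,0.5245,0.0184,1.5917,-0.2196,0.1772,0.0832,0.3451,-3.2216,0.0672
28,0.5559,0.0139,1.5554,-0.2273,0.1867,0.0879,0.3389,-3.3101,0.0673
29,0.5866,0.0093,1.5180,-0.2341,0.1957,0.0923,0.3326,-3.3929,0.0672
30,0.6166,0.0046,1.4799,-0.2400,0.2044,0.0965,0.3261,-3.4701,0.0670
31,0.6458,-0.0002,1.4412,-0.2452,0.2127,0.1005,0.3195,-3.5418,0.0668
32,0.6742,-0.0052,1.4021,-0.2497,0.2206,0.1044,0.3129,-3.6083,0.0663
33,0.7018,-0.0102,1.3626,-0.2534,0.2282,0.1080,0.3062,-3.6696,0.0658
34,0.7287,-0.0153,1.3231,-0.2566,0.2353,0.1114,0.2994,-3.7260,0.0652
35,0.7547,-0.0205,1.2836,-0.2591,0.2422,0.1146,0.2927,-3.7778,0.0644
36,0.7800,-0.0257,1.2441,-0.2612,0.2486,0.1176,0.2860,-3.8252,0.0636
37,0.8044,-0.0309,1.2050,-0.2627,0.2547,0.1205,0.2793,-3.8684,0.0626
38,0.8281,-0.0362,1.1662,-0.2637,0.2605,0.1232,0.2727,-3.9076,0.0616
39,0.8511,-0.0414,1.1279,-0.2644,0.2660,0.1257,0.2662,-3.9432,0.0604
40,0.8732,-0.0467,1.0901,-0.2646,0.2712,0.1281,0.2598,-3.9753,0.0592
41,0.8947,-0.0520,1.0530,-0.2646,0.2760,0.1304,0.2534,-4.0041,0.0578
42,0.9153,-0.0573,1.0165,-0.2642,0.2806,0.1325,0.2472,-4.0300,0.0564
43,0.9353,-0.0626,0.9808,-0.2635,0.2849,0.1345,0.2411,-4.0531,0.0549
44,0.9546,-0.0679,0.9458,-0.2627,0.2890,0.1364,0.2352,-4.0737,0.0534
45,0.9731,-0.0731,0.9117,-0.2615,0.2928,0.1382,0.2293,-4.0919,0.0518
46,0.9910,-0.0783,0.8785,-0.2602,0.2963,0.1398,0.2236,-4.1079,0.0501
47,1.0083,-0.0835,0.8462,-0.2588,0.2997,0.1414,0.2181,-4.1219,0.0483
48,1.0249,-0.0887,0.8147,-0.2571,0.3028,0.1429,0.2127,-4.1341,0.0465
49,1.0409,-0.0938,0.7842,-0.2554,0.3058,0.1443,0.2075,-4.1447,0.0447
50,1.0562,-0.0989,0.7546,-0.2535,0.3085,0.1456,0.2024,-4.1538,0.0428
51,1.0710,-0.1040,0.7259,-0.2515,0.3111,0.1469,0.1974,-4.1615,0.0409
52,1.0853,-0.1090,0.6982,-0.2495,0.3135,0.1480,0.1927,-4.1679,0.0389
53,1.0990,-0.1139,0.6714,-0.2474,0.3158,0.1492,0.1880,-4.1733,0.0369
54,1.1121,-0.1189,0.6454,-0.2452,0.3179,0.1502,0.1835,-4.1776,0.0349
55,1.1248,-0.1238,0.6204,-0.2429,0.3198,0.1512,0.1792,-4.1811,0.0328
56,1.1370,-0.1286,0.5963,-0.2406,0.3217,0.1522,0.1750,-4.1837,0.0307
57,1.1486,-0.1334,0.5730,-0.2383,0.3234,0.1531,0.1710,-4.1857,0.0285
58,1.1599,-0.1381,0.5506,-0.2359,0.3250,0.1540,0.1670,-4.1870,0.0264
59,1.1707,-0.1428,0.5290,-0.2336,0.3265,0.1548,0.1633,-4.1877,0.0242
60,1.1810,-0.1475,0.5083,-0.2312,0.3279,0.1556,0.1596,-4.1879,0.0220
61,1.1910,-0.1521,0.4883,-0.2287,0.3292,0.1564,0.1561,-4.1877,0.0198
62,1.2006,-0.1567,0.4690,-0.2263,0.3304,0.1571,0.1527,-4.1870,0.0176
63,1.2098,-0.1612,0.4506,-0.2239,0.3315,0.1578,0.1495,-4.1861,0.0153
64,1.2186,-0.1656,0.4328,-0.2214,0.3325,0.1585,0.1464,,


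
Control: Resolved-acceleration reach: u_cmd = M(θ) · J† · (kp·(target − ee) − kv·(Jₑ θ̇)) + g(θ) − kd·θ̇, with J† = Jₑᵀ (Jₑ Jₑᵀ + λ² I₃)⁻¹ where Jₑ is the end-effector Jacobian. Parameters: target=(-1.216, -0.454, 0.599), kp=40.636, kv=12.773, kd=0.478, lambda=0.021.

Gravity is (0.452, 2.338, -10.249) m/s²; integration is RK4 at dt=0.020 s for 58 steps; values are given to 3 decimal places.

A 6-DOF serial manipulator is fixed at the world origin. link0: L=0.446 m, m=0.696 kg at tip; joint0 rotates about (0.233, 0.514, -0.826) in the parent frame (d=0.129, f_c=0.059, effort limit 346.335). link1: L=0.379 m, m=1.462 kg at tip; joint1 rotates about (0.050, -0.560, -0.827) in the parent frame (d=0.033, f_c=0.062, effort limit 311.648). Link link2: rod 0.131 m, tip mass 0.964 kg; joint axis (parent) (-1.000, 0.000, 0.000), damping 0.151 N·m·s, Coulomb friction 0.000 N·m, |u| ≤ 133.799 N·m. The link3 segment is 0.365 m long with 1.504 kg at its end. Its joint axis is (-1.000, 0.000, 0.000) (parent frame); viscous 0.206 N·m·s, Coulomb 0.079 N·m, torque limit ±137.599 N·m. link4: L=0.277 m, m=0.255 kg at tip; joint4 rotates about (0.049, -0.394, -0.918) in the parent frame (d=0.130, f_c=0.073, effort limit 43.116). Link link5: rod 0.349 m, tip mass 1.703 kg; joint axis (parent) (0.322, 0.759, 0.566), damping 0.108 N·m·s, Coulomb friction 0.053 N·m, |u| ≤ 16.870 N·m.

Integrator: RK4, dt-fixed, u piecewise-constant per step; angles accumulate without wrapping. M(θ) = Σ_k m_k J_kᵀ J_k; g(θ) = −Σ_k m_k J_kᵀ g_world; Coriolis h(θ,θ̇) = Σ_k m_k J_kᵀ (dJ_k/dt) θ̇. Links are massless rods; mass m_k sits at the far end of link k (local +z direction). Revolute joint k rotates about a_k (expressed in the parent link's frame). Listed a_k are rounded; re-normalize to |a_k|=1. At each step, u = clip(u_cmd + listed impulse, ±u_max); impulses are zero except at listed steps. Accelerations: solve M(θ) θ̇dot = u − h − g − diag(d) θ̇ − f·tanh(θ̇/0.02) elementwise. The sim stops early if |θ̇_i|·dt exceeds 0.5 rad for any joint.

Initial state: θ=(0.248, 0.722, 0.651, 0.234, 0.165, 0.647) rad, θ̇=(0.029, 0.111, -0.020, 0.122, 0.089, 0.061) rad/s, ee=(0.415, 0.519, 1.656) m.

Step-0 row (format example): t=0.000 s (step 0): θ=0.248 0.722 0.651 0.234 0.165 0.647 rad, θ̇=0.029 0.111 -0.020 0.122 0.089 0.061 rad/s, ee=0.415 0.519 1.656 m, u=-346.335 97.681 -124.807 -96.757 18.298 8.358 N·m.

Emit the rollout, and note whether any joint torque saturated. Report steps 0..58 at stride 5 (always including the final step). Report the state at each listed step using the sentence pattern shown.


t=0.100 s (step 5): θ=-0.232 1.679 0.867 0.538 -0.302 0.819 rad, θ̇=-8.615 8.282 1.883 8.403 0.407 -0.731 rad/s, ee=0.158 0.399 1.525 m, u=16.048 3.430 1.592 -1.131 -5.334 4.908 N·m.
t=0.200 s (step 10): θ=-1.037 2.109 0.972 1.014 -0.451 0.782 rad, θ̇=-6.913 1.822 -1.274 2.935 -2.952 1.573 rad/s, ee=-0.281 0.165 1.285 m, u=60.340 -8.125 21.122 10.402 -0.210 -3.742 N·m.
t=0.300 s (step 15): θ=-1.593 2.179 0.795 1.107 -0.733 1.018 rad, θ̇=-4.200 -0.087 -1.851 -0.630 -2.607 2.149 rad/s, ee=-0.631 -0.036 1.079 m, u=61.048 -0.963 31.243 21.389 -3.948 -1.120 N·m.
t=0.400 s (step 20): θ=-1.902 2.133 0.635 0.994 -0.960 1.149 rad, θ̇=-2.167 -0.705 -1.331 -1.243 -1.854 0.553 rad/s, ee=-0.876 -0.181 0.917 m, u=52.496 2.991 31.166 23.669 -3.270 0.558 N·m.
t=0.500 s (step 25): θ=-2.059 2.052 0.528 0.895 -1.087 1.167 rad, θ̇=-1.102 -0.854 -0.777 -0.767 -0.743 -0.035 rad/s, ee=-1.028 -0.290 0.794 m, u=40.877 2.352 23.922 18.349 -1.088 -0.017 N·m.
t=0.600 s (step 30): θ=-2.140 1.971 0.469 0.840 -1.127 1.157 rad, θ̇=-0.576 -0.718 -0.401 -0.390 -0.168 -0.142 rad/s, ee=-1.109 -0.363 0.714 m, u=29.244 1.500 15.397 11.479 0.655 -0.816 N·m.
t=0.700 s (step 35): θ=-2.182 1.910 0.439 0.814 -1.133 1.142 rad, θ̇=-0.305 -0.500 -0.209 -0.190 -0.026 -0.157 rad/s, ee=-1.152 -0.406 0.666 m, u=20.989 1.153 9.262 6.502 1.786 -1.317 N·m.
t=0.800 s (step 40): θ=-2.204 1.869 0.421 0.801 -1.132 1.130 rad, θ̇=-0.148 -0.327 -0.137 -0.092 0.000 -0.100 rad/s, ee=-1.175 -0.429 0.638 m, u=16.241 0.998 5.668 3.585 2.430 -1.613 N·m.
t=0.900 s (step 45): θ=-2.214 1.842 0.409 0.795 -1.131 1.124 rad, θ̇=-0.057 -0.211 -0.111 -0.046 -0.002 -0.051 rad/s, ee=-1.189 -0.441 0.623 m, u=13.556 0.865 3.666 1.983 2.769 -1.759 N·m.
t=1.000 s (step 50): θ=-2.217 1.824 0.398 0.792 -1.131 1.121 rad, θ̇=-0.015 -0.135 -0.075 -0.039 -0.010 -0.031 rad/s, ee=-1.197 -0.447 0.613 m, u=12.070 0.728 2.566 1.141 2.936 -1.815 N·m.
t=1.100 s (step 55): θ=-2.218 1.813 0.391 0.789 -1.130 1.119 rad, θ̇=0.000 -0.085 -0.031 -0.053 -0.016 -0.016 rad/s, ee=-1.203 -0.451 0.608 m, u=11.348 0.610 1.980 0.715 3.021 -1.842 N·m.
t=1.160 s (step 58): θ=-2.217 1.808 0.388 0.788 -1.130 1.119 rad, θ̇=0.004 -0.065 -0.018 -0.050 -0.015 -0.011 rad/s, ee=-1.206 -0.452 0.606 m.
any joint saturated: yes
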